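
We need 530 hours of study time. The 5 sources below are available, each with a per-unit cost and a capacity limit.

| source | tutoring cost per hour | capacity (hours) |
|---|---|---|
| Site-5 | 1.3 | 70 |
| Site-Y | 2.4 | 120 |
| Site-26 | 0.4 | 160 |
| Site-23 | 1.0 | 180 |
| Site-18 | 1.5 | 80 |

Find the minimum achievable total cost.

Use sources in increasing cost order.
Site-26 at 0.4: take all 160 hours → 370 still needed.
Take 180 from Site-23 at 1.0 → need 190 more.
Site-5 at 1.3: take all 70 hours → 120 still needed.
Site-18 (1.5): use full 80 → 40 hours to go.
Site-Y (2.4): take the remaining 40 → done.
Cost = 160×0.4 + 180×1.0 + 70×1.3 + 80×1.5 + 40×2.4 = 551.

551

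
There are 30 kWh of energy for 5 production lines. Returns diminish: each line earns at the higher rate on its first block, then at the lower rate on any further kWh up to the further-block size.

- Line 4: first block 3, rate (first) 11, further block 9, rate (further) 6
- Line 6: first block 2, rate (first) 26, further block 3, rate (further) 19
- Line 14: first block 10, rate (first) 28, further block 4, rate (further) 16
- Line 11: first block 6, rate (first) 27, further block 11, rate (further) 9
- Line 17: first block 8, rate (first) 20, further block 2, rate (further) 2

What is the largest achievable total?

727

Rank every tier by rate: Line 14/tier1 28 > Line 11/tier1 27 > Line 6/tier1 26 > Line 17/tier1 20 > Line 6/tier2 19 > Line 14/tier2 16 > Line 4/tier1 11 > Line 11/tier2 9 > Line 4/tier2 6 > Line 17/tier2 2.
Fill Line 14 tier1 block (10 at 28) → 20 left.
Line 11 tier1 at 27: fill all 6 → 14 left.
Fill Line 6 tier1 block (2 at 26) → 12 left.
Fill Line 17 tier1 block (8 at 20) → 4 left.
Line 6 tier2 at 19: fill all 3 → 1 left.
Line 14/tier2: +1 of 4 at 16; pool empty.
Total = 28×10 + 27×6 + 26×2 + 20×8 + 19×3 + 16×1 = 727.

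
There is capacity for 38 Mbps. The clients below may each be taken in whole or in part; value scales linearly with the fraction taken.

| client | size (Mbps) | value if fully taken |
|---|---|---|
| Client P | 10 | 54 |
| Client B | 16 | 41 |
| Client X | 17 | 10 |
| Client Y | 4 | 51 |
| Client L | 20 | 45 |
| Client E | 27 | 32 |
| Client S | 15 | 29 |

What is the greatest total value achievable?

164

Best value per unit of size first: Client Y 51/4≈12.8, Client P 54/10≈5.4, Client B 41/16≈2.56, Client L 45/20≈2.25, Client S 29/15≈1.93, Client E 32/27≈1.19, Client X 10/17≈0.588.
Take all of Client Y (4 Mbps, value 51) — 34 Mbps left.
All 10 Mbps of Client P fit (value 54) — 24 remain.
Take all of Client B (16 Mbps, value 41) — 8 Mbps left.
8 Mbps left: a 8/20 share of Client L gives 45×8/20 = 18.
Total value = 164.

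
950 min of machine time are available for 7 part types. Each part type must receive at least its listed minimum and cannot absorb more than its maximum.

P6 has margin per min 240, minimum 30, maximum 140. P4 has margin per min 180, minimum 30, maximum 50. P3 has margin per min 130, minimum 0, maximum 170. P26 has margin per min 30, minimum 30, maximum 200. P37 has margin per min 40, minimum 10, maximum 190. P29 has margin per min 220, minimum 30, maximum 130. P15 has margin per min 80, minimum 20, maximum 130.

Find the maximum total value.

115500

Meeting every minimum uses 30+30+0+30+10+30+20 = 150 min, leaving 800.
Order the part types by margin per min: P6 240 > P29 220 > P4 180 > P3 130 > P15 80 > P37 40 > P26 30.
P6: +110 to 140 (cap) → 690 left.
Give P29 100 more to hit its cap of 130 → 590 left.
P4 takes 20 more to reach its cap of 50 → 570 left.
P3 takes 170 more to reach its cap of 170 → 400 left.
P15: +110 to 130 (cap) → 290 left.
P37: +180 to 190 (cap) → 110 left.
Only 110 left; P26 takes them to reach 140.
Total = 240×140 + 180×50 + 130×170 + 30×140 + 40×190 + 220×130 + 80×130 = 115500.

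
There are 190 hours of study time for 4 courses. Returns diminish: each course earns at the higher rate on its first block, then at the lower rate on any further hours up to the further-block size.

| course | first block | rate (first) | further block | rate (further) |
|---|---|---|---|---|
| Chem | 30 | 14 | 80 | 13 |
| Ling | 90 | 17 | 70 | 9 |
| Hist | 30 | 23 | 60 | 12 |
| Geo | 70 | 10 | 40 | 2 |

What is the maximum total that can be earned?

3160

Rank every tier by rate: Hist/tier1 23 > Ling/tier1 17 > Chem/tier1 14 > Chem/tier2 13 > Hist/tier2 12 > Geo/tier1 10 > Ling/tier2 9 > Geo/tier2 2.
Hist/tier1 (23): +30 ; 160 left.
Ling/tier1 (17): +90 ; 70 left.
Fill Chem tier1 block (30 at 14) ; 40 left.
40 remain; put them into Chem tier2 at 13.
Total = 23×30 + 17×90 + 14×30 + 13×40 = 3160.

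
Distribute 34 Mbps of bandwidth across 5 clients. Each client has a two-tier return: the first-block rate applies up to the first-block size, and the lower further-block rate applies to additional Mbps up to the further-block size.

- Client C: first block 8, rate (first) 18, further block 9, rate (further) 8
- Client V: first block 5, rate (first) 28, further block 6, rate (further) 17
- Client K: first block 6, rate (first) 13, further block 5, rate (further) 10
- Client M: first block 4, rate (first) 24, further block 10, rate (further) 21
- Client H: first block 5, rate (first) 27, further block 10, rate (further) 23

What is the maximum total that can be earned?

Rank every tier by rate: Client V/T1 28 > Client H/T1 27 > Client M/T1 24 > Client H/T2 23 > Client M/T2 21 > Client C/T1 18 > Client V/T2 17 > Client K/T1 13 > Client K/T2 10 > Client C/T2 8.
Fill Client V T1 block (5 at 28) — 29 left.
Fill Client H T1 block (5 at 27) — 24 left.
Client M T1 at 24: fill all 4 — 20 left.
Client H/T2 (23): +10 — 10 left.
Fill Client M T2 block (10 at 21) — 0 left.
Total = 28×5 + 27×5 + 24×4 + 23×10 + 21×10 = 811.

811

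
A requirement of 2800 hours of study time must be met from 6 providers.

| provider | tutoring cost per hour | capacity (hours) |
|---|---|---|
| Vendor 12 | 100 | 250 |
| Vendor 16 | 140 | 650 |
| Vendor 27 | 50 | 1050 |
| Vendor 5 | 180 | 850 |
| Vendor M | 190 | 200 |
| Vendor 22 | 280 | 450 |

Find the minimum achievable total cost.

321500

Cheapest first:
Vendor 27 at 50: take all 1050 hours ; 1750 still needed.
Vendor 12 at 100: take all 250 hours ; 1500 still needed.
Vendor 16 at 140: take all 650 hours ; 850 still needed.
Vendor 5 (180): use full 850 ; 0 hours to go.
Vendor M, Vendor 22: unused.
Cost = 1050×50 + 250×100 + 650×140 + 850×180 = 321500.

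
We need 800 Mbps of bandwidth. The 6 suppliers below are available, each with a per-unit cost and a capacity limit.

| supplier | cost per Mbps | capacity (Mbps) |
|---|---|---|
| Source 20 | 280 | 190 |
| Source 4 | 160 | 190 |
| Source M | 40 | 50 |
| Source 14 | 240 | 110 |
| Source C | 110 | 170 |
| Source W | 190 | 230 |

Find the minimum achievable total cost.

135200

Fill from the cheapest supplier first.
Source M at 40: take all 50 Mbps — 750 still needed.
Source C (110): use full 170 — 580 Mbps to go.
Take 190 from Source 4 at 160 — need 390 more.
Take 230 from Source W at 190 — need 160 more.
Source 14 (240): use full 110 — 50 Mbps to go.
Source 20 (280): take the remaining 50 — done.
Cost = 50×40 + 170×110 + 190×160 + 230×190 + 110×240 + 50×280 = 135200.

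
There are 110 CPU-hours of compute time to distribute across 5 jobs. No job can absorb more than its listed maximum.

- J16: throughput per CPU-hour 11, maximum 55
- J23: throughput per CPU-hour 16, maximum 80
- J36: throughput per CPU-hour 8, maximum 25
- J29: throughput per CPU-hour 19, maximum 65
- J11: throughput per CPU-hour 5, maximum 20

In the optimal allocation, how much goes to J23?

Order the jobs by throughput per CPU-hour: J29 19 > J23 16 > J16 11 > J36 8 > J11 5.
Give J29 65 to hit its cap of 65 ; 45 left.
Only 45 left; J23 takes them to reach 45.

45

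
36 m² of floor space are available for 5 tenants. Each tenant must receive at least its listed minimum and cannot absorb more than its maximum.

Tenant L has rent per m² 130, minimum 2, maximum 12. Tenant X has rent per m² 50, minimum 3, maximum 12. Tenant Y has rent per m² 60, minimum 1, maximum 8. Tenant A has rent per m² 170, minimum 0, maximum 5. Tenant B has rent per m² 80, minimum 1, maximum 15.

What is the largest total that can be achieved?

Meeting every minimum uses 2+3+1+0+1 = 7 m², leaving 29.
Order the tenants by rent per m²: Tenant A 170 > Tenant L 130 > Tenant B 80 > Tenant Y 60 > Tenant X 50.
Tenant A: +5 to 5 (cap) → 24 left.
Give Tenant L 10 more to hit its cap of 12 → 14 left.
Give Tenant B 14 more to hit its cap of 15 → 0 left.
Total = 130×12 + 50×3 + 60×1 + 170×5 + 80×15 = 3820.

3820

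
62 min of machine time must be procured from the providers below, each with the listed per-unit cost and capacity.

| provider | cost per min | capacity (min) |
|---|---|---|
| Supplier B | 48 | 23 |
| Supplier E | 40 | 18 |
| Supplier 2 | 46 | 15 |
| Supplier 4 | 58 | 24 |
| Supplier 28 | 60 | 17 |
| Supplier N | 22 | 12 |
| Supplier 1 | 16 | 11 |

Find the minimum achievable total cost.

2138

Fill from the cheapest provider first.
Supplier 1 at 16: take all 11 min — 51 still needed.
Take 12 from Supplier N at 22 — need 39 more.
Supplier E at 40: take all 18 min — 21 still needed.
Take 15 from Supplier 2 at 46 — need 6 more.
Supplier B at 48: take 6 of its 23 — requirement met.
Supplier 4, Supplier 28: unused.
Cost = 11×16 + 12×22 + 18×40 + 15×46 + 6×48 = 2138.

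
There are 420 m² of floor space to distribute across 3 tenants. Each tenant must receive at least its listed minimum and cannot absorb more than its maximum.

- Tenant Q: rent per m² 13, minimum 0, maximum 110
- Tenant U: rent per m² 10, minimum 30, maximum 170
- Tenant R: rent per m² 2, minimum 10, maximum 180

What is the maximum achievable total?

3410

Meeting every minimum uses 0+30+10 = 40 m², leaving 380.
Highest rent per m² first: Tenant Q 13 > Tenant U 10 > Tenant R 2.
Tenant Q takes 110 more to reach its cap of 110 → 270 left.
Give Tenant U 140 more to hit its cap of 170 → 130 left.
Tenant R: +130 (room for 170) → 140. Pool exhausted.
Total = 13×110 + 10×170 + 2×140 = 3410.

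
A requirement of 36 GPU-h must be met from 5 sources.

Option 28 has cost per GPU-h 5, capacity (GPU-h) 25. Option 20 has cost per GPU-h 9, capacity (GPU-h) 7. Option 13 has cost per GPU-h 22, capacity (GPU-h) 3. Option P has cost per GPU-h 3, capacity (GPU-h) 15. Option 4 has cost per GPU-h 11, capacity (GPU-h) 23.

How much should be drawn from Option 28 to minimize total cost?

Fill from the cheapest source first.
Option P at 3: take all 15 GPU-h ; 21 still needed.
Option 28 at 5: take 21 of its 25 ; requirement met.
Option 20, Option 4, Option 13: unused.

21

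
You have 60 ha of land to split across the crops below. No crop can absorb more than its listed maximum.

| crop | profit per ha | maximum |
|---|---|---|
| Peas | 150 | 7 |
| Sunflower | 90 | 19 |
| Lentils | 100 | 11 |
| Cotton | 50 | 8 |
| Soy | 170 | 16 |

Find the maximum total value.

Highest profit per ha first: Soy 170 > Peas 150 > Lentils 100 > Sunflower 90 > Cotton 50.
Soy takes 16 to reach its cap of 16 → 44 left.
Give Peas 7 to hit its cap of 7 → 37 left.
Give Lentils 11 to hit its cap of 11 → 26 left.
Sunflower: +19 to 19 (cap) → 7 left.
Cotton has room for 8 but only 7 remain, so it gets 7.
Total = 150×7 + 90×19 + 100×11 + 50×7 + 170×16 = 6930.

6930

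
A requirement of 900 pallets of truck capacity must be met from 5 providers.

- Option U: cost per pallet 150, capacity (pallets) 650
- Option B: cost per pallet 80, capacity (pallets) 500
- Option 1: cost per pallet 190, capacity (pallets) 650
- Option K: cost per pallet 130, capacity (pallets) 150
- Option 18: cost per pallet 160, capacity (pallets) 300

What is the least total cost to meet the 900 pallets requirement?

97000

Fill from the cheapest provider first.
Take 500 from Option B at 80 → need 400 more.
Option K (130): use full 150 → 250 pallets to go.
Option U at 150: take 250 of its 650 → requirement met.
Option 18, Option 1: unused.
Cost = 500×80 + 150×130 + 250×150 = 97000.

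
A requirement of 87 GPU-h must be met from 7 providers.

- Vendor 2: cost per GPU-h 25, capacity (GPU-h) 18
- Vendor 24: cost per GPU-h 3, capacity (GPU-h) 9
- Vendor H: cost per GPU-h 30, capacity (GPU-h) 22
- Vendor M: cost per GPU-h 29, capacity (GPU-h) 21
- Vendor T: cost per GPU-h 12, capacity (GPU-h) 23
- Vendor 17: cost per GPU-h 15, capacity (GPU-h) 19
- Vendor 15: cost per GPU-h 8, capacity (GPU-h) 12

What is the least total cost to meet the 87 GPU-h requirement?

Fill from the cheapest provider first.
Vendor 24 at 3: take all 9 GPU-h ; 78 still needed.
Take 12 from Vendor 15 at 8 ; need 66 more.
Vendor T at 12: take all 23 GPU-h ; 43 still needed.
Vendor 17 (15): use full 19 ; 24 GPU-h to go.
Vendor 2 at 25: take all 18 GPU-h ; 6 still needed.
Take 6 from Vendor M at 29 to finish.
Vendor H: unused.
Cost = 9×3 + 12×8 + 23×12 + 19×15 + 18×25 + 6×29 = 1308.

1308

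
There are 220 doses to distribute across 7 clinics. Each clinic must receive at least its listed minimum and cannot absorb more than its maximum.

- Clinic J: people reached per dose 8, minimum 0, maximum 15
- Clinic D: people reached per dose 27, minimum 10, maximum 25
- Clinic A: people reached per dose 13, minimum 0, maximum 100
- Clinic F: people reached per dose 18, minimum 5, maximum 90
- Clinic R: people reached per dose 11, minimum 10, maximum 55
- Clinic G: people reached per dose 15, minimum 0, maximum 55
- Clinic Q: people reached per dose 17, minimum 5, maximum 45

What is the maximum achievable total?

3920

Meeting every minimum uses 0+10+0+5+10+0+5 = 30 doses, leaving 190.
Rank by people reached per dose: Clinic D 27 > Clinic F 18 > Clinic Q 17 > Clinic G 15 > Clinic A 13 > Clinic R 11 > Clinic J 8.
Clinic D takes 15 more to reach its cap of 25 → 175 left.
Clinic F takes 85 more to reach its cap of 90 → 90 left.
Give Clinic Q 40 more to hit its cap of 45 → 50 left.
Clinic G has room for 55 more but only 50 remain, so it gets 50.
Total = 27×25 + 18×90 + 11×10 + 15×50 + 17×45 = 3920.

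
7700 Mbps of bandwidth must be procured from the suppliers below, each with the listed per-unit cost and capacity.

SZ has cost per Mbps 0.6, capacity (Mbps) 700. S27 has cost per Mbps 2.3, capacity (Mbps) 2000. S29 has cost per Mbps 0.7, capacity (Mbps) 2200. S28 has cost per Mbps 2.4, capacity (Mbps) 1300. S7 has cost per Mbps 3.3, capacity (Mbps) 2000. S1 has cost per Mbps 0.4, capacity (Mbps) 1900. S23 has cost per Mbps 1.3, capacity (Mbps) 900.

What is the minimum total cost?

8490

Fill from the cheapest supplier first.
S1 at 0.4: take all 1900 Mbps → 5800 still needed.
Take 700 from SZ at 0.6 → need 5100 more.
S29 (0.7): use full 2200 → 2900 Mbps to go.
S23 (1.3): use full 900 → 2000 Mbps to go.
S27 (2.3): use full 2000 → 0 Mbps to go.
S28, S7: unused.
Cost = 1900×0.4 + 700×0.6 + 2200×0.7 + 900×1.3 + 2000×2.3 = 8490.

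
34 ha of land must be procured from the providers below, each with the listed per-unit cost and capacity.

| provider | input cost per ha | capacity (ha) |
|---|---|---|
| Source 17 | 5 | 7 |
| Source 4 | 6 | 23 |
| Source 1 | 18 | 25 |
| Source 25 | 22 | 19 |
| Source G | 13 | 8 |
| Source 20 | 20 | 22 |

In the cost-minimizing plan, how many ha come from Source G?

4

Fill from the cheapest provider first.
Source 17 at 5: take all 7 ha → 27 still needed.
Take 23 from Source 4 at 6 → need 4 more.
Source G (13): take the remaining 4 → done.
Source 1, Source 20, Source 25: unused.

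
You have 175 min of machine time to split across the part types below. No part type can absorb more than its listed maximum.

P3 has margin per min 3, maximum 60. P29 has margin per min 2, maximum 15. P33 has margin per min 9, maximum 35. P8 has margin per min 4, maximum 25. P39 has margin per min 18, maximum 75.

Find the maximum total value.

Rank by margin per min: P39 18 > P33 9 > P8 4 > P3 3 > P29 2.
P39 takes 75 to reach its cap of 75 → 100 left.
Give P33 35 to hit its cap of 35 → 65 left.
Give P8 25 to hit its cap of 25 → 40 left.
Only 40 left; P3 takes them to reach 40.
Total = 3×40 + 9×35 + 4×25 + 18×75 = 1885.

1885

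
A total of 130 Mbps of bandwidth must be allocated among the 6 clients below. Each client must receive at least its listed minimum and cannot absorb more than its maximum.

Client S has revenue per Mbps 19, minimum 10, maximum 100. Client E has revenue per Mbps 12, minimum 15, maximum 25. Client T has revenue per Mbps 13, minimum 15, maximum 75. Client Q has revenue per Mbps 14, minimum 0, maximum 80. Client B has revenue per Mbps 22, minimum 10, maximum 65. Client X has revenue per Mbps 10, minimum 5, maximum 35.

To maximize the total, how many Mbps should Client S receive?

Meeting every minimum uses 10+15+15+0+10+5 = 55 Mbps, leaving 75.
Highest revenue per Mbps first: Client B 22 > Client S 19 > Client Q 14 > Client T 13 > Client E 12 > Client X 10.
Client B takes 55 more to reach its cap of 65 ; 20 left.
Client S has room for 90 more but only 20 remain, so it gets 30.

30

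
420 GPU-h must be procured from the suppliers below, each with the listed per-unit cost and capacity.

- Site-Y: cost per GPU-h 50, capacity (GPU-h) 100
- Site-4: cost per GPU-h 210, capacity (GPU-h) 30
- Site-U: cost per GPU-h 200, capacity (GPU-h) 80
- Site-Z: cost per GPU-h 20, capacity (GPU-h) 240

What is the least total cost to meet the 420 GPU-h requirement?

Cheapest first:
Site-Z at 20: take all 240 GPU-h ; 180 still needed.
Site-Y at 50: take all 100 GPU-h ; 80 still needed.
Take 80 from Site-U at 200 ; need 0 more.
Site-4: unused.
Cost = 240×20 + 100×50 + 80×200 = 25800.

25800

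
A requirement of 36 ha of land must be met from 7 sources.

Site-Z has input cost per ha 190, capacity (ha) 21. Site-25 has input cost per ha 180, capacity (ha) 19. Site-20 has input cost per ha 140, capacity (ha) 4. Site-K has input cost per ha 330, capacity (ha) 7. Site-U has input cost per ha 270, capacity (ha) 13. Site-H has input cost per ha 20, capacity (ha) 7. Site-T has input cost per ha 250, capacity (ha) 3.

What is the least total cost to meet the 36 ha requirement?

5260

Cheapest first:
Take 7 from Site-H at 20 — need 29 more.
Site-20 at 140: take all 4 ha — 25 still needed.
Site-25 (180): use full 19 — 6 ha to go.
Site-Z (190): take the remaining 6 — done.
Site-T, Site-U, Site-K: unused.
Cost = 7×20 + 4×140 + 19×180 + 6×190 = 5260.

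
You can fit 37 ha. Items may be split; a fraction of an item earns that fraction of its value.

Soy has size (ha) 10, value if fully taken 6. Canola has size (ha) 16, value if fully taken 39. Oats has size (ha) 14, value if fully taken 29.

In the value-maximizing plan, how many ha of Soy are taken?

Rank by value-to-size ratio: Canola 39/16≈2.44, Oats 29/14≈2.07, Soy 6/10≈0.6.
All 16 ha of Canola fit (value 39) ; 21 remain.
All 14 ha of Oats fit (value 29) ; 7 remain.
Only 7 ha remain; take 7/10 of Soy for value 6×7/10 = 4.2.

7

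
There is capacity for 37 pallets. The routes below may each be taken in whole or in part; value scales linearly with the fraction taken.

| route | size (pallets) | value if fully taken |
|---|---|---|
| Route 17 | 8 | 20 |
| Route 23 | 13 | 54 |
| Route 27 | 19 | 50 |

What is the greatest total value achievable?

116.5

Best value per unit of size first: Route 23 54/13≈4.15, Route 27 50/19≈2.63, Route 17 20/8≈2.5.
Take all of Route 23 (13 pallets, value 54) → 24 pallets left.
Route 27: take in full, 19 pallets for value 50 → 5 left.
5 pallets left: a 5/8 share of Route 17 gives 20×5/8 = 12.5.
Total value = 116.5.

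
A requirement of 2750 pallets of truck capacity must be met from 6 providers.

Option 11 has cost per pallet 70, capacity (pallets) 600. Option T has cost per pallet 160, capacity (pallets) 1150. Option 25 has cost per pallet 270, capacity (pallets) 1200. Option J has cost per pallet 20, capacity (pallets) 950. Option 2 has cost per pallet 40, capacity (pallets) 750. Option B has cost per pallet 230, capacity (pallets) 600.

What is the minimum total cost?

Fill from the cheapest provider first.
Option J at 20: take all 950 pallets — 1800 still needed.
Option 2 at 40: take all 750 pallets — 1050 still needed.
Option 11 at 70: take all 600 pallets — 450 still needed.
Option T (160): take the remaining 450 — done.
Option B, Option 25: unused.
Cost = 950×20 + 750×40 + 600×70 + 450×160 = 163000.

163000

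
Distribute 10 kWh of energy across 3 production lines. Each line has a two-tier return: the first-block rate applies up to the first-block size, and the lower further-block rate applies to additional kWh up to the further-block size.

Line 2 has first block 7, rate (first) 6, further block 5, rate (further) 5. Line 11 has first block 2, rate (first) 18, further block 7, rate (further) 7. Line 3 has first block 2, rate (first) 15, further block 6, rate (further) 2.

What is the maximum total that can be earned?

108

Order all 6 blocks by rate: Line 11/tier1 18 > Line 3/tier1 15 > Line 11/tier2 7 > Line 2/tier1 6 > Line 2/tier2 5 > Line 3/tier2 2.
Line 11 tier1 at 18: fill all 2 → 8 left.
Line 3/tier1 (15): +2 → 6 left.
Line 11 tier2 at 7: only 6 left, fill 6.
Total = 18×2 + 15×2 + 7×6 = 108.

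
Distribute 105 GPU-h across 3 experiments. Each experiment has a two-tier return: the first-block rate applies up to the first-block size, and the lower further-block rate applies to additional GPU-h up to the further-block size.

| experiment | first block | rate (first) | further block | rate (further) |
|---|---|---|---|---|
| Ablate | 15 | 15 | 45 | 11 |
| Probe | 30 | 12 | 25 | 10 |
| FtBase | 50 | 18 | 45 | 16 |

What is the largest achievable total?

1770

Order all 6 blocks by rate: FtBase/T1 18 > FtBase/T2 16 > Ablate/T1 15 > Probe/T1 12 > Ablate/T2 11 > Probe/T2 10.
Fill FtBase T1 block (50 at 18) → 55 left.
FtBase/T2 (16): +45 → 10 left.
Ablate T1 at 15: only 10 left, fill 10.
Total = 18×50 + 16×45 + 15×10 = 1770.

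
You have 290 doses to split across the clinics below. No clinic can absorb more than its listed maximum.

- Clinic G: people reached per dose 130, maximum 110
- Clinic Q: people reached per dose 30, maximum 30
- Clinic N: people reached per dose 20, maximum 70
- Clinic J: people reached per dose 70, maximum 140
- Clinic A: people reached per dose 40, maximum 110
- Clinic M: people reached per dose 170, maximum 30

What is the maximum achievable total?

Rank by people reached per dose: Clinic M 170 > Clinic G 130 > Clinic J 70 > Clinic A 40 > Clinic Q 30 > Clinic N 20.
Clinic M: +30 to 30 (cap) → 260 left.
Clinic G takes 110 to reach its cap of 110 → 150 left.
Clinic J: +140 to 140 (cap) → 10 left.
Clinic A has room for 110 but only 10 remain, so it gets 10.
Total = 130×110 + 70×140 + 40×10 + 170×30 = 29600.

29600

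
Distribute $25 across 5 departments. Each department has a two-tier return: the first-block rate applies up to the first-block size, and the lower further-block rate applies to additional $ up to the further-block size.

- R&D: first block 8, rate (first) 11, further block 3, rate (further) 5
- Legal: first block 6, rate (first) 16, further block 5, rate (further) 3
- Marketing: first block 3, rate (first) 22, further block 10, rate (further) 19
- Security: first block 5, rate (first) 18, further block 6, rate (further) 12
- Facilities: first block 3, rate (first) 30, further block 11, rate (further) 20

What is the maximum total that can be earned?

Rank every tier by rate: Facilities/tier1 30 > Marketing/tier1 22 > Facilities/tier2 20 > Marketing/tier2 19 > Security/tier1 18 > Legal/tier1 16 > Security/tier2 12 > R&D/tier1 11 > R&D/tier2 5 > Legal/tier2 3.
Facilities tier1 at 30: fill all 3 → 22 left.
Marketing tier1 at 22: fill all 3 → 19 left.
Facilities/tier2 (20): +11 → 8 left.
Marketing/tier2: +8 of 10 at 19; pool empty.
Total = 30×3 + 22×3 + 20×11 + 19×8 = 528.

528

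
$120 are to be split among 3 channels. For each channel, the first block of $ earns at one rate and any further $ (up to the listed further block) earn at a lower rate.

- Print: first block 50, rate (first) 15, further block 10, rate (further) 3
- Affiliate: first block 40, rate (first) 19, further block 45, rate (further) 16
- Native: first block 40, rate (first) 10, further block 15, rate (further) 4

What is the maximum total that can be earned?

2005

Rank every tier by rate: Affiliate/T1 19 > Affiliate/T2 16 > Print/T1 15 > Native/T1 10 > Native/T2 4 > Print/T2 3.
Affiliate/T1 (19): +40 ; 80 left.
Affiliate/T2 (16): +45 ; 35 left.
Print T1 at 15: only 35 left, fill 35.
Total = 19×40 + 16×45 + 15×35 = 2005.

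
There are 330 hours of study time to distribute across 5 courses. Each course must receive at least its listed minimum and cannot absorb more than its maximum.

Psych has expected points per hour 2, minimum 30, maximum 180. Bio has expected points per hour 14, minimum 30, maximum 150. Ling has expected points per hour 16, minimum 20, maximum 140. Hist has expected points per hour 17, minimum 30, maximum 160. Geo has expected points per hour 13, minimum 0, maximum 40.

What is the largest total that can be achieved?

4960

Meeting every minimum uses 30+30+20+30+0 = 110 hours, leaving 220.
Rank by expected points per hour: Hist 17 > Ling 16 > Bio 14 > Geo 13 > Psych 2.
Give Hist 130 more to hit its cap of 160 ; 90 left.
Only 90 left; Ling takes them to reach 110.
Total = 2×30 + 14×30 + 16×110 + 17×160 = 4960.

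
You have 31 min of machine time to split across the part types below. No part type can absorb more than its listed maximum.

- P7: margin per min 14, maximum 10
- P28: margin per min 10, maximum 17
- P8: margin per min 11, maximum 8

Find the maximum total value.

358

Rank by margin per min: P7 14 > P8 11 > P28 10.
Give P7 10 to hit its cap of 10 ; 21 left.
P8: +8 to 8 (cap) ; 13 left.
P28: +13 (room for 17) → 13. Pool exhausted.
Total = 14×10 + 10×13 + 11×8 = 358.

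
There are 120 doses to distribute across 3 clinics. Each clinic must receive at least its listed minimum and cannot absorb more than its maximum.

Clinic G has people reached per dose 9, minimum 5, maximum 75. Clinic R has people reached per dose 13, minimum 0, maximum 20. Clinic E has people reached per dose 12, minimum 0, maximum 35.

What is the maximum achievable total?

Meeting every minimum uses 5+0+0 = 5 doses, leaving 115.
Order the clinics by people reached per dose: Clinic R 13 > Clinic E 12 > Clinic G 9.
Clinic R: +20 to 20 (cap) → 95 left.
Clinic E: +35 to 35 (cap) → 60 left.
Clinic G has room for 70 more but only 60 remain, so it gets 65.
Total = 9×65 + 13×20 + 12×35 = 1265.

1265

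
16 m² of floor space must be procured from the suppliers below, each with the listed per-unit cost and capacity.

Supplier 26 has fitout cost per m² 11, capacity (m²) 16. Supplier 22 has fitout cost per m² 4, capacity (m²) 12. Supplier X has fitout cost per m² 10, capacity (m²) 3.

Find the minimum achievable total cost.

Fill from the cheapest supplier first.
Supplier 22 at 4: take all 12 m² — 4 still needed.
Supplier X at 10: take all 3 m² — 1 still needed.
Take 1 from Supplier 26 at 11 to finish.
Cost = 12×4 + 3×10 + 1×11 = 89.

89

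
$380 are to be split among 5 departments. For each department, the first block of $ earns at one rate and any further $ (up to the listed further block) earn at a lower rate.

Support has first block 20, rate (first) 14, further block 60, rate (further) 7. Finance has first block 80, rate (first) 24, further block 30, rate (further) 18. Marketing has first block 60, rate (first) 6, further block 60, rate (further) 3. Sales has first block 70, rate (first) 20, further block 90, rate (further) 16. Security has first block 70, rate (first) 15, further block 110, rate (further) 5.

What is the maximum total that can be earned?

6770

Order all 10 blocks by rate: Finance/T1 24 > Sales/T1 20 > Finance/T2 18 > Sales/T2 16 > Security/T1 15 > Support/T1 14 > Support/T2 7 > Marketing/T1 6 > Security/T2 5 > Marketing/T2 3.
Finance/T1 (24): +80 — 300 left.
Sales T1 at 20: fill all 70 — 230 left.
Fill Finance T2 block (30 at 18) — 200 left.
Fill Sales T2 block (90 at 16) — 110 left.
Security/T1 (15): +70 — 40 left.
Support T1 at 14: fill all 20 — 20 left.
20 remain; put them into Support T2 at 7.
Total = 24×80 + 20×70 + 18×30 + 16×90 + 15×70 + 14×20 + 7×20 = 6770.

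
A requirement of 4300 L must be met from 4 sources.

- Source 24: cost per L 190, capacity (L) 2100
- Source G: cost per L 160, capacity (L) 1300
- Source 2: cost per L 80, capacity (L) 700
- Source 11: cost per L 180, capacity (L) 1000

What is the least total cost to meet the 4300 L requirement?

691000

Cheapest first:
Take 700 from Source 2 at 80 ; need 3600 more.
Source G (160): use full 1300 ; 2300 L to go.
Source 11 at 180: take all 1000 L ; 1300 still needed.
Source 24 at 190: take 1300 of its 2100 ; requirement met.
Cost = 700×80 + 1300×160 + 1000×180 + 1300×190 = 691000.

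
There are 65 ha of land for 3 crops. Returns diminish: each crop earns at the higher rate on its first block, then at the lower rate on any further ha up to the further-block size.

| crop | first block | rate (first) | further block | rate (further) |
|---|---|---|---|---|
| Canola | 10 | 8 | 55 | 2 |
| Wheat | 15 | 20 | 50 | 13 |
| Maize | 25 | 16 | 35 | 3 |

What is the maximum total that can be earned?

1025

Order all 6 blocks by rate: Wheat/tier1 20 > Maize/tier1 16 > Wheat/tier2 13 > Canola/tier1 8 > Maize/tier2 3 > Canola/tier2 2.
Fill Wheat tier1 block (15 at 20) — 50 left.
Fill Maize tier1 block (25 at 16) — 25 left.
Wheat tier2 at 13: only 25 left, fill 25.
Total = 20×15 + 16×25 + 13×25 = 1025.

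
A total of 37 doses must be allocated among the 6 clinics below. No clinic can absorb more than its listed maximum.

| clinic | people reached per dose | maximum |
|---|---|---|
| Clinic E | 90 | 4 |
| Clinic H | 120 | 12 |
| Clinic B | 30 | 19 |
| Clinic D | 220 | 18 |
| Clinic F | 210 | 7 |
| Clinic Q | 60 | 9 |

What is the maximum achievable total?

Highest people reached per dose first: Clinic D 220 > Clinic F 210 > Clinic H 120 > Clinic E 90 > Clinic Q 60 > Clinic B 30.
Clinic D takes 18 to reach its cap of 18 ; 19 left.
Clinic F takes 7 to reach its cap of 7 ; 12 left.
Give Clinic H 12 to hit its cap of 12 ; 0 left.
Total = 120×12 + 220×18 + 210×7 = 6870.

6870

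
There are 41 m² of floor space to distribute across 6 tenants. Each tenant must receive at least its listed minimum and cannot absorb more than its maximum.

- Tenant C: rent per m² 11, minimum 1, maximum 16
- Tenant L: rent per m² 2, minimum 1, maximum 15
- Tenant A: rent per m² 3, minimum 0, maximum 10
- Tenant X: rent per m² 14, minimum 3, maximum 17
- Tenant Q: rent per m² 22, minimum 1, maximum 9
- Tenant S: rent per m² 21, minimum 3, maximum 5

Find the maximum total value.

Meeting every minimum uses 1+1+0+3+1+3 = 9 m², leaving 32.
Rank by rent per m²: Tenant Q 22 > Tenant S 21 > Tenant X 14 > Tenant C 11 > Tenant A 3 > Tenant L 2.
Give Tenant Q 8 more to hit its cap of 9 → 24 left.
Give Tenant S 2 more to hit its cap of 5 → 22 left.
Tenant X: +14 to 17 (cap) → 8 left.
Tenant C: +8 (room for 15) → 9. Pool exhausted.
Total = 11×9 + 2×1 + 14×17 + 22×9 + 21×5 = 642.

642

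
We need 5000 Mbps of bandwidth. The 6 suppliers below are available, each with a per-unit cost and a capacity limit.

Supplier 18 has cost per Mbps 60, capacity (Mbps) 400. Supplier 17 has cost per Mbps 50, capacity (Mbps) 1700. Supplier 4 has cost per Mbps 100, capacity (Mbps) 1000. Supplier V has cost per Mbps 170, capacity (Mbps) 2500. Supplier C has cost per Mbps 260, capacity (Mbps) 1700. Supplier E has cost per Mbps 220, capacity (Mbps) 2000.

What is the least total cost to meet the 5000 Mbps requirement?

532000

Use suppliers in increasing cost order.
Supplier 17 (50): use full 1700 ; 3300 Mbps to go.
Take 400 from Supplier 18 at 60 ; need 2900 more.
Supplier 4 at 100: take all 1000 Mbps ; 1900 still needed.
Supplier V (170): take the remaining 1900 ; done.
Supplier E, Supplier C: unused.
Cost = 1700×50 + 400×60 + 1000×100 + 1900×170 = 532000.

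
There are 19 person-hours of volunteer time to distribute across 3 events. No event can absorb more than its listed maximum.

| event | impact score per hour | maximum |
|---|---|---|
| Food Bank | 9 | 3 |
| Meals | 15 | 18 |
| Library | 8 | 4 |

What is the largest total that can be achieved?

279

Rank by impact score per hour: Meals 15 > Food Bank 9 > Library 8.
Meals: +18 to 18 (cap) → 1 left.
Only 1 left; Food Bank takes them to reach 1.
Total = 9×1 + 15×18 = 279.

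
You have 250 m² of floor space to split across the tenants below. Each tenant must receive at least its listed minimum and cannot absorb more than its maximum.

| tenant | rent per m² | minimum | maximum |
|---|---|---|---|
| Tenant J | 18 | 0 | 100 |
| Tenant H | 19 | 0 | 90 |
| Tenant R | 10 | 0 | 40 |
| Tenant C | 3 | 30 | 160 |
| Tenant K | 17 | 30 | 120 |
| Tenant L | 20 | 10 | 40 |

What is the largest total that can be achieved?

Meeting every minimum uses 0+0+0+30+30+10 = 70 m², leaving 180.
Rank by rent per m²: Tenant L 20 > Tenant H 19 > Tenant J 18 > Tenant K 17 > Tenant R 10 > Tenant C 3.
Tenant L takes 30 more to reach its cap of 40 ; 150 left.
Tenant H takes 90 more to reach its cap of 90 ; 60 left.
Tenant J: +60 (room for 100) → 60. Pool exhausted.
Total = 18×60 + 19×90 + 3×30 + 17×30 + 20×40 = 4190.

4190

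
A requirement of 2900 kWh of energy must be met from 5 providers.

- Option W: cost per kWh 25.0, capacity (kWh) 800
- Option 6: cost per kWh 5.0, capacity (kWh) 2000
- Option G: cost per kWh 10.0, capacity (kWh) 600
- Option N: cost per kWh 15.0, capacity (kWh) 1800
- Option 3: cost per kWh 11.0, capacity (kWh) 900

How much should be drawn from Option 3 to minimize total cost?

Cheapest first:
Option 6 at 5.0: take all 2000 kWh → 900 still needed.
Option G at 10.0: take all 600 kWh → 300 still needed.
Option 3 (11.0): take the remaining 300 → done.
Option N, Option W: unused.

300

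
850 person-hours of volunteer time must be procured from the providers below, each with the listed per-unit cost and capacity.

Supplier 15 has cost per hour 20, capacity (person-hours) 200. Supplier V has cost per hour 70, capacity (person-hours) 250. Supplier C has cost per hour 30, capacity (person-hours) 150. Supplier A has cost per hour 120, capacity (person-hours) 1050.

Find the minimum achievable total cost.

56000

Fill from the cheapest provider first.
Supplier 15 (20): use full 200 ; 650 person-hours to go.
Take 150 from Supplier C at 30 ; need 500 more.
Supplier V (70): use full 250 ; 250 person-hours to go.
Take 250 from Supplier A at 120 to finish.
Cost = 200×20 + 150×30 + 250×70 + 250×120 = 56000.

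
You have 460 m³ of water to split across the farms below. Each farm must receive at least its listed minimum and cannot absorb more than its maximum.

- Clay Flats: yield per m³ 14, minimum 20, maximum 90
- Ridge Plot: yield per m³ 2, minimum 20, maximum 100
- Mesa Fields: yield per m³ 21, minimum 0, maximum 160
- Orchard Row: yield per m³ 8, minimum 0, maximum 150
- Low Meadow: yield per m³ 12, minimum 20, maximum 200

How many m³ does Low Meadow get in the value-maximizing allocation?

190

Meeting every minimum uses 20+20+0+0+20 = 60 m³, leaving 400.
Rank by yield per m³: Mesa Fields 21 > Clay Flats 14 > Low Meadow 12 > Orchard Row 8 > Ridge Plot 2.
Mesa Fields: +160 to 160 (cap) → 240 left.
Clay Flats takes 70 more to reach its cap of 90 → 170 left.
Low Meadow has room for 180 more but only 170 remain, so it gets 190.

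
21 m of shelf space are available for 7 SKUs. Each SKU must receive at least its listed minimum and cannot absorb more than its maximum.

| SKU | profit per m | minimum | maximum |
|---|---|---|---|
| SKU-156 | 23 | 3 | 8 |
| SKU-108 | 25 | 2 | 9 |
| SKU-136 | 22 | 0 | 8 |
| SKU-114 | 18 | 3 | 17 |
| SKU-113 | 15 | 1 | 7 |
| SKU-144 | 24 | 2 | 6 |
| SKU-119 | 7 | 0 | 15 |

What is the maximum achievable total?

Meeting every minimum uses 3+2+0+3+1+2+0 = 11 m, leaving 10.
Highest profit per m first: SKU-108 25 > SKU-144 24 > SKU-156 23 > SKU-136 22 > SKU-114 18 > SKU-113 15 > SKU-119 7.
SKU-108 takes 7 more to reach its cap of 9 ; 3 left.
SKU-144: +3 (room for 4) → 5. Pool exhausted.
Total = 23×3 + 25×9 + 18×3 + 15×1 + 24×5 = 483.

483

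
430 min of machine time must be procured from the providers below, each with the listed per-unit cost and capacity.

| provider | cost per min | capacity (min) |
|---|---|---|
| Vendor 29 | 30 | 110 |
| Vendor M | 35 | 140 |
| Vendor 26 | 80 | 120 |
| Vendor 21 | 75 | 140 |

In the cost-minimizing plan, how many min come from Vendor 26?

40

Fill from the cheapest provider first.
Vendor 29 at 30: take all 110 min → 320 still needed.
Take 140 from Vendor M at 35 → need 180 more.
Vendor 21 at 75: take all 140 min → 40 still needed.
Vendor 26 at 80: take 40 of its 120 → requirement met.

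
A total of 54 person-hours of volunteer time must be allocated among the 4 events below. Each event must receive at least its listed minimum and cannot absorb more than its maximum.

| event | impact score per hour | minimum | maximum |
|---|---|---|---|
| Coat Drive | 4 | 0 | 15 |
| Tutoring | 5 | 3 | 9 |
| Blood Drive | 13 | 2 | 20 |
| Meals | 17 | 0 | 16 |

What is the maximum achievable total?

Meeting every minimum uses 0+3+2+0 = 5 person-hours, leaving 49.
Order the events by impact score per hour: Meals 17 > Blood Drive 13 > Tutoring 5 > Coat Drive 4.
Meals: +16 to 16 (cap) ; 33 left.
Give Blood Drive 18 more to hit its cap of 20 ; 15 left.
Tutoring: +6 to 9 (cap) ; 9 left.
Coat Drive: +9 (room for 15) → 9. Pool exhausted.
Total = 4×9 + 5×9 + 13×20 + 17×16 = 613.

613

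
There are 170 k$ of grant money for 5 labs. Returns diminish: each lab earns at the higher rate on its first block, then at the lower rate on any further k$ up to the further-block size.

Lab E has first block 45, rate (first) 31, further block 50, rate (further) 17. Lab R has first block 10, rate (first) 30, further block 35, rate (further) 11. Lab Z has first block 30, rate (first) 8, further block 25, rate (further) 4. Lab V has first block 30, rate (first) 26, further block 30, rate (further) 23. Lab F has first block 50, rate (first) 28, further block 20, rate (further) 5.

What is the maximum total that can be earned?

4650

Treat each block as its own option and order by rate: Lab E/first 31 > Lab R/first 30 > Lab F/first 28 > Lab V/first 26 > Lab V/second 23 > Lab E/second 17 > Lab R/second 11 > Lab Z/first 8 > Lab F/second 5 > Lab Z/second 4.
Lab E/first (31): +45 — 125 left.
Lab R/first (30): +10 — 115 left.
Fill Lab F first block (50 at 28) — 65 left.
Lab V first at 26: fill all 30 — 35 left.
Fill Lab V second block (30 at 23) — 5 left.
Lab E/second: +5 of 50 at 17; pool empty.
Total = 31×45 + 30×10 + 28×50 + 26×30 + 23×30 + 17×5 = 4650.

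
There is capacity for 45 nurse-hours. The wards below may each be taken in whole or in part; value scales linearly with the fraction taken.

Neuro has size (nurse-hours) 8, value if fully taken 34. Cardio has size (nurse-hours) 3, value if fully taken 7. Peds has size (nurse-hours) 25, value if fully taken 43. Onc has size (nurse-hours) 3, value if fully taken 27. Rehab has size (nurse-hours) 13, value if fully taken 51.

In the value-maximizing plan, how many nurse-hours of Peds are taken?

18

Best value per unit of size first: Onc 27/3≈9, Neuro 34/8≈4.25, Rehab 51/13≈3.92, Cardio 7/3≈2.33, Peds 43/25≈1.72.
Take all of Onc (3 nurse-hours, value 27) ; 42 nurse-hours left.
Take all of Neuro (8 nurse-hours, value 34) ; 34 nurse-hours left.
Take all of Rehab (13 nurse-hours, value 51) ; 21 nurse-hours left.
Cardio: take in full, 3 nurse-hours for value 7 ; 18 left.
18 nurse-hours left: a 18/25 share of Peds gives 43×18/25 = 30.96.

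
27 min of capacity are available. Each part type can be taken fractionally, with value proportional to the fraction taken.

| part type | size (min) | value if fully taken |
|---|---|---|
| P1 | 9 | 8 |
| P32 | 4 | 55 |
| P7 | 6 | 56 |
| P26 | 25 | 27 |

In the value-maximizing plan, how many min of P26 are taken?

17

Rank by value-to-size ratio: P32 55/4≈13.8, P7 56/6≈9.33, P26 27/25≈1.08, P1 8/9≈0.889.
All 4 min of P32 fit (value 55) ; 23 remain.
All 6 min of P7 fit (value 56) ; 17 remain.
Fill the last 17 min with part of P26: 17/25 of it earns 18.36.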